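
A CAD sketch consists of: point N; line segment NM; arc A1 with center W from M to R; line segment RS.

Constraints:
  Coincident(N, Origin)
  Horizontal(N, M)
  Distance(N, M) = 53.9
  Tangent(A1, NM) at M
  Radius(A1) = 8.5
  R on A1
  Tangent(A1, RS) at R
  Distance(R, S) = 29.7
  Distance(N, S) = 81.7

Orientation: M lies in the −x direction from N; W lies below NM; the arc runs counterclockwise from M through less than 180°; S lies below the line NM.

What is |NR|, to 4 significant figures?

61.45

Checks: |WM| = 8.500 ✓; |WR| = 8.500 ✓; ∠(WR, RS) = 90.00° ✓; |RS| = 29.70 ✓; |NS| = 81.70 ✓.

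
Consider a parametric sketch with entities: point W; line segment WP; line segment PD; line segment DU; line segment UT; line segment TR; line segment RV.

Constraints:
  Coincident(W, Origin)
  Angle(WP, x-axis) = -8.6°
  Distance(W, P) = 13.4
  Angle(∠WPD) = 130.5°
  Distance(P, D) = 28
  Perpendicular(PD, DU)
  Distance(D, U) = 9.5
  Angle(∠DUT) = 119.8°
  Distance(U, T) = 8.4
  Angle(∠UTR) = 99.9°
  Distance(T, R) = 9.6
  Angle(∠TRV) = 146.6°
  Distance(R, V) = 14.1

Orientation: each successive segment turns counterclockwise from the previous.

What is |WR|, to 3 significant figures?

23.6

W is at the origin; WP runs at -8.6° with length 13.4, so P = (13.2, -2.00). ∠WPD = 130.5° gives PD at 40.9° from the x-axis; with |PD| = 28.0, D = (34.4, 16.3). PD ⟂ DU, so DU runs at 131°; with |DU| = 9.5, U = (28.2, 23.5). ∠DUT = 119.8° gives UT at -169° from the x-axis; with |UT| = 8.4, T = (20.0, 21.9). ∠UTR = 99.9° gives TR at -88.8° from the x-axis; with |TR| = 9.6, R = (20.2, 12.3). Then |WR| = |R − W| = 23.6.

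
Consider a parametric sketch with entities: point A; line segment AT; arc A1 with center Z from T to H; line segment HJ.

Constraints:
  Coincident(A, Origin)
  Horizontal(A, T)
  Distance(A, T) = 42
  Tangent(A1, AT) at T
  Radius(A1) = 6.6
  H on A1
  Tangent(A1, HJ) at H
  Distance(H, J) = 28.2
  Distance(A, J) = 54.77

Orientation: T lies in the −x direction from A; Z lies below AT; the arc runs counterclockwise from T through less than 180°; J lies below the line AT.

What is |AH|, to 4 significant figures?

49.09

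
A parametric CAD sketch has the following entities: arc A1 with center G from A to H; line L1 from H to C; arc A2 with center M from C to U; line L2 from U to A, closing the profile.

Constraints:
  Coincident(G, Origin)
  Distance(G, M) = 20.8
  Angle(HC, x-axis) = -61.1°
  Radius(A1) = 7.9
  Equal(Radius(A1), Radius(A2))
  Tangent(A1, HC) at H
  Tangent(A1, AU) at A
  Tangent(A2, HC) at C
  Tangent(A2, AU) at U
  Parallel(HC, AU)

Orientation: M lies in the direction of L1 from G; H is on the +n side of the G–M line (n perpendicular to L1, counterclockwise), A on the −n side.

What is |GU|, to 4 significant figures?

22.25

The slot axis is L1's direction at -61.1°, so u = (cos -61.1°, sin -61.1°) = (0.4833, -0.8755) and n = (−sin -61.1°, cos -61.1°) = (0.8755, 0.4833). G is at the origin and M lies 20.8 along u from G, so M = 20.8·u = (10.05, -18.21). Tangency of A1 to both parallel lines with radius 7.9 puts H and A at G ± 7.9·n: H = (6.916, 3.818), A = (-6.916, -3.818). Equal radii place C and U the same way about M: C = M + 7.9·n = (16.97, -14.39), U = M − 7.9·n = (3.136, -22.03). Then |GU| = |U − G| = 22.25.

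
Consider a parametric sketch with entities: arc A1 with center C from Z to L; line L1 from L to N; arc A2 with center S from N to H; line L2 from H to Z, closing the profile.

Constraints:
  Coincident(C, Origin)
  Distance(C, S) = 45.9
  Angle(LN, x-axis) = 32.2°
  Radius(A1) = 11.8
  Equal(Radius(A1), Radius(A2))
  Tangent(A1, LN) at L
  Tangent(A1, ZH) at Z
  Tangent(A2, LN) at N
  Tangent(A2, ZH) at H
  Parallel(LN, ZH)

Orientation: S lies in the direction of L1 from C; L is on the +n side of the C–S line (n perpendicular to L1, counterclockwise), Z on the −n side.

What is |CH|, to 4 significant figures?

47.39

The slot axis is L1's direction at 32.2°, so u = (cos 32.2°, sin 32.2°) = (0.8462, 0.5329) and n = (−sin 32.2°, cos 32.2°) = (-0.5329, 0.8462). C is at the origin and S lies 45.9 along u from C, so S = 45.9·u = (38.84, 24.46). Tangency of A1 to both parallel lines with radius 11.8 puts L and Z at C ± 11.8·n: L = (-6.288, 9.985), Z = (6.288, -9.985). Equal radii place N and H the same way about S: N = S + 11.8·n = (32.55, 34.44), H = S − 11.8·n = (45.13, 14.47). Then |CH| = |H − C| = 47.39.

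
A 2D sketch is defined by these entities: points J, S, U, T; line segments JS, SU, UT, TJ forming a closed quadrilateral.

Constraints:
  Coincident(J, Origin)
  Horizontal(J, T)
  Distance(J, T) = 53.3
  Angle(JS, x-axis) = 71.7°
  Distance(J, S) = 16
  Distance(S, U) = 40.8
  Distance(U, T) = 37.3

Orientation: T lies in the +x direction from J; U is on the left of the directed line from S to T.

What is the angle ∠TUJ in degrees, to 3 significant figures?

69.0°

J is at the origin; J and T share the same y with |JT| = 53.3 and T in +x, so T = (53.3, 0). JS runs at 71.7° with |JS| = 16.0, so S = (5.02, 15.2). U is determined by |SU| = 40.8 and |UT| = 37.3 together: it lies at the intersection of circle(S, 40.8) and circle(T, 37.3). With |ST| = 50.6, the foot of the radical line on ST is 28.0 from S and the perpendicular offset is √(40.8² − 28.0²) = 29.7. Taking the left-of-ST solution: U = (40.6, 35.1).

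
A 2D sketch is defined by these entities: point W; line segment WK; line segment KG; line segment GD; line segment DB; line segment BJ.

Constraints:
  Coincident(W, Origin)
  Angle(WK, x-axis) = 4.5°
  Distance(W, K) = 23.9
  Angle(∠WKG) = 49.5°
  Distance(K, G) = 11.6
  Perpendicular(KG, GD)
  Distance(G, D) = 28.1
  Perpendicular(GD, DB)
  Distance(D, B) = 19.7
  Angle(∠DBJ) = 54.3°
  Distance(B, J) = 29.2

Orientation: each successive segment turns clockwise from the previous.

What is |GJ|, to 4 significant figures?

5.131

GD ⟂ DB, so DB runs at 54.00°; with |DB| = 19.7, B = (5.854, 24.94). ∠DBJ = 54.3° gives BJ at -71.70° from the x-axis; with |BJ| = 29.2, J = (15.02, -2.778). Then |GJ| = |J − G| = 5.131.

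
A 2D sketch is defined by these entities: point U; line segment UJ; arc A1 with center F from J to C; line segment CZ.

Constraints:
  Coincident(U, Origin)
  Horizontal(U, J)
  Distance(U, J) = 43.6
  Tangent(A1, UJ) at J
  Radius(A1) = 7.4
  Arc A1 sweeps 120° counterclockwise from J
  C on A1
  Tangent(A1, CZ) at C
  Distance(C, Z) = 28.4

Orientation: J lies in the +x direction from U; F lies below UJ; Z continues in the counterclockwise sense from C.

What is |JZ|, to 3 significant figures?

36.5

U is at the origin; U and J share the same y with |UJ| = 43.6 and J on the +x side, so J = (43.6, 0.00). A1 meets UJ tangentially, so FJ is at right angles to UJ, so F = J + (0, -7.4) = (43.6, -7.40). On A1, J sits at bearing 90° from F; a 120° counterclockwise sweep puts C at bearing 210°, so C = F + 7.4·(cos 210°, sin 210°) = (37.2, -11.1). A1 meets CZ tangentially, so FC is at right angles to CZ, so CZ runs along (−sin 210°, cos 210°); with |CZ| = 28.4, Z = (51.4, -35.7). Then |JZ| = |Z − J| = 36.5.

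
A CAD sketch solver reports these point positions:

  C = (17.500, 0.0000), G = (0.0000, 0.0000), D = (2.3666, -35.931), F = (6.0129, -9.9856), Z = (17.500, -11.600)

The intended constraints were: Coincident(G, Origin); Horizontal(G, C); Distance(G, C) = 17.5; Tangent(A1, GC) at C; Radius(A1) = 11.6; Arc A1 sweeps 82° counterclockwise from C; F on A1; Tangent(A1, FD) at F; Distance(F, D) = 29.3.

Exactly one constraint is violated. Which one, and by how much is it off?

Distance(F, D) = 29.3 — off by 3.10.

G = (0.00, 0.00) ✓; G.y = 0.00, C.y = 0.00 ✓; |GC| = 17.50 ✓; ∠(ZC, CG) = 90.00° ✓; |ZC| = 11.60 ✓; bearing(Z→F) − bearing(Z→C) = 82.00° ✓; |ZF| = 11.60 ✓; ∠(ZF, FD) = 90.00° ✓; |FD| = 26.20 ✗.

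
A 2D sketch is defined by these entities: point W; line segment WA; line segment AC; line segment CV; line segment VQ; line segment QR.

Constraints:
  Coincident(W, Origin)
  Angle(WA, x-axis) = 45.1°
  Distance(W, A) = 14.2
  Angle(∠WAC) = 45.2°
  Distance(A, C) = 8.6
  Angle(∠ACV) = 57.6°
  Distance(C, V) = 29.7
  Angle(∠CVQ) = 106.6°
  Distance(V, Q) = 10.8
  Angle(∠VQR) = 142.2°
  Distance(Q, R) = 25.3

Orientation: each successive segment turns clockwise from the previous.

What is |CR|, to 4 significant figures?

41.36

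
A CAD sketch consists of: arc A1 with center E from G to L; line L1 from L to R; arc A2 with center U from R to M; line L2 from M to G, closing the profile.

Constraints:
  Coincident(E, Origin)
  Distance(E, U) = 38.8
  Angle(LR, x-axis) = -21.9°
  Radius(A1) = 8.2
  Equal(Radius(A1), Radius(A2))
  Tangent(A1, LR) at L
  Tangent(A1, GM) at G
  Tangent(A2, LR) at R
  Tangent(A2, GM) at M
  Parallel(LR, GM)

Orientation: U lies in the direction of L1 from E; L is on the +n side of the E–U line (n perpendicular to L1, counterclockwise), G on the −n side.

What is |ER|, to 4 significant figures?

39.66

Tangency of A1 to both parallel lines with radius 8.2 puts L and G at E ± 8.2·n: L = (3.058, 7.608), G = (-3.058, -7.608). Equal radii place R and M the same way about U: R = U + 8.2·n = (39.06, -6.864), M = U − 8.2·n = (32.94, -22.08). Then |ER| = |R − E| = 39.66.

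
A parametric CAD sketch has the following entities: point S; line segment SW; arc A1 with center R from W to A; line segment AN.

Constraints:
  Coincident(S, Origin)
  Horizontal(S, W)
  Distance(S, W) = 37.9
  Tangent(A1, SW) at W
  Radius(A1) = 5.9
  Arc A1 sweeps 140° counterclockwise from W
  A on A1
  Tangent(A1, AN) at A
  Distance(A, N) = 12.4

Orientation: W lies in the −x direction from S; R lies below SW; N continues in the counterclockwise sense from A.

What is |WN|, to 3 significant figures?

19.3

S is at the origin; S and W share the same y with |SW| = 37.9 and W on the −x side, so W = (-37.9, 0.00). Since A1 is tangent to SW there, RW ⟂ SW, so R = W + (0, -5.9) = (-37.9, -5.90). On A1, W sits at bearing 90° from R; a 140° counterclockwise sweep puts A at bearing 230°, so A = R + 5.9·(cos 230°, sin 230°) = (-41.7, -10.4). Tangency of A1 to AN means the radius RA is perpendicular to AN, so AN runs along (−sin 230°, cos 230°); with |AN| = 12.4, N = (-32.2, -18.4). Then |WN| = |N − W| = 19.3.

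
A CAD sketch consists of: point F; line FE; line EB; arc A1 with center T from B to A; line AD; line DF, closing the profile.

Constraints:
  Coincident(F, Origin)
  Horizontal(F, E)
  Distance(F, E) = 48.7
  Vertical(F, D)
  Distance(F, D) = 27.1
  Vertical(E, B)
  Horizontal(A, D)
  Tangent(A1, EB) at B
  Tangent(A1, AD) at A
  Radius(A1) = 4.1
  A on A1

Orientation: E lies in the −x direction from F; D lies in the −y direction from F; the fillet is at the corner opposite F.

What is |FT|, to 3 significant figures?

50.2

F and D share the same x with |FD| = 27.1 and D on the −y side, so D = (0.00, -27.1). The virtual corner opposite F is at (-48.7, -27.1). Tangency of A1 to EB means the radius TB is perpendicular to EB and tangency of A1 to AD means the radius TA is perpendicular to AD, with radius 4.1, so the center T sits 4.1 in from both sides at T = (-44.6, -23.0). Then |FT| = |T − F| = 50.2.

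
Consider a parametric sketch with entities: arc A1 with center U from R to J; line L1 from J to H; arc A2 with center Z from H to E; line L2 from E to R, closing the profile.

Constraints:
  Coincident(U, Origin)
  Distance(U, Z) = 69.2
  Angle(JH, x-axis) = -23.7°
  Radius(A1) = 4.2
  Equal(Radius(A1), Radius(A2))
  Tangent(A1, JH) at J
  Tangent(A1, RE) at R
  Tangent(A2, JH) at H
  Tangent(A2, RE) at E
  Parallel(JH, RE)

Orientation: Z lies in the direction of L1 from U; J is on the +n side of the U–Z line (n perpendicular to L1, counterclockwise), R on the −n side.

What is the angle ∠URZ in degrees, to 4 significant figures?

86.53°

The slot axis is L1's direction at -23.7°, so u = (cos -23.7°, sin -23.7°) = (0.9157, -0.4019) and n = (−sin -23.7°, cos -23.7°) = (0.4019, 0.9157). U is at the origin and Z lies 69.2 along u from U, so Z = 69.2·u = (63.36, -27.81). Tangency of A1 to both parallel lines with radius 4.2 puts J and R at U ± 4.2·n: J = (1.688, 3.846), R = (-1.688, -3.846). Then cos ∠URZ = RU·RZ / (|RU||RZ|), giving 86.53°.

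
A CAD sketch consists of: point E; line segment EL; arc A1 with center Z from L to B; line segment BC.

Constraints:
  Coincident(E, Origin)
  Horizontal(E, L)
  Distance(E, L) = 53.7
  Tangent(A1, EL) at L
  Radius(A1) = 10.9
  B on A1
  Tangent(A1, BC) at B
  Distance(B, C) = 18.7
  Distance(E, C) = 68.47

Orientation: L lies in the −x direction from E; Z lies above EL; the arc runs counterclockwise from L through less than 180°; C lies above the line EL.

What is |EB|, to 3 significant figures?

50.4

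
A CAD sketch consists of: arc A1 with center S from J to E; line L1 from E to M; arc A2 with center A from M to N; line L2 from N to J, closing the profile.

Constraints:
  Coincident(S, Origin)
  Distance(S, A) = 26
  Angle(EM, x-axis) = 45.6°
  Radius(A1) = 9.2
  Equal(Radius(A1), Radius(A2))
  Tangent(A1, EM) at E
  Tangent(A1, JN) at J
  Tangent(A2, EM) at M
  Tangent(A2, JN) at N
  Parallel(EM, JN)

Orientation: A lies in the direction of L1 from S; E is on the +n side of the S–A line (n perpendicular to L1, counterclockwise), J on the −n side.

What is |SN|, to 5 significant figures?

27.580

The slot axis is L1's direction at 45.6°, so u = (cos 45.6°, sin 45.6°) = (0.69966, 0.71447) and n = (−sin 45.6°, cos 45.6°) = (-0.71447, 0.69966). S is at the origin and A lies 26.0 along u from S, so A = 26.0·u = (18.191, 18.576). Tangency of A1 to both parallel lines with radius 9.2 puts E and J at S ± 9.2·n: E = (-6.5731, 6.4369), J = (6.5731, -6.4369). Equal radii place M and N the same way about A: M = A + 9.2·n = (11.618, 25.013), N = A − 9.2·n = (24.764, 12.139). Then |SN| = |N − S| = 27.580.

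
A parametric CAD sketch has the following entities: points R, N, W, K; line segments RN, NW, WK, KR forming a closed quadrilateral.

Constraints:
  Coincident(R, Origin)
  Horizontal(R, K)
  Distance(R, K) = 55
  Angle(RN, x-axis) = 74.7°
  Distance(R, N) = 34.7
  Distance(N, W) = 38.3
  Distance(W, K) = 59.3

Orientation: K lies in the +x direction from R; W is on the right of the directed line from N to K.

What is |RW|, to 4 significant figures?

4.885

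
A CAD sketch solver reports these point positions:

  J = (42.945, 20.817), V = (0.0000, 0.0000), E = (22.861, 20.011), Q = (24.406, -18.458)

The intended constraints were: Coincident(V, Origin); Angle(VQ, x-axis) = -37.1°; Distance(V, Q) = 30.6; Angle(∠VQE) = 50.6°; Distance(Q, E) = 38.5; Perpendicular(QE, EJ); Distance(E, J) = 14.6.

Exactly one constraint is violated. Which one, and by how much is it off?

Distance(E, J) = 14.6 — off by 5.50.

V = (0.00, 0.00) ✓; VQ at -37.10° ✓; |VQ| = 30.60 ✓; ∠VQE = 50.60° ✓; |QE| = 38.50 ✓; ∠(QE, EJ) = 90.00° ✓; |EJ| = 20.10 ✗.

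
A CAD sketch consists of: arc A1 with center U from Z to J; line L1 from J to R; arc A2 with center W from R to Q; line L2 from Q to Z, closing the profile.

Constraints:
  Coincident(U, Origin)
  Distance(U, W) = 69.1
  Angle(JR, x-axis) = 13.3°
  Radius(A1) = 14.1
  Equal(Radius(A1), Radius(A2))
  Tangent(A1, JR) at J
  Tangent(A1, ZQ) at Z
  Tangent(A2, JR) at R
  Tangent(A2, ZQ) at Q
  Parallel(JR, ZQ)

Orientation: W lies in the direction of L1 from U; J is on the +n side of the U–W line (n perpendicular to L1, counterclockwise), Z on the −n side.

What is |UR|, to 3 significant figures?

70.5

Tangency of A1 to both parallel lines with radius 14.1 puts J and Z at U ± 14.1·n: J = (-3.24, 13.7), Z = (3.24, -13.7). Equal radii place R and Q the same way about W: R = W + 14.1·n = (64.0, 29.6), Q = W − 14.1·n = (70.5, 2.17). Then |UR| = |R − U| = 70.5.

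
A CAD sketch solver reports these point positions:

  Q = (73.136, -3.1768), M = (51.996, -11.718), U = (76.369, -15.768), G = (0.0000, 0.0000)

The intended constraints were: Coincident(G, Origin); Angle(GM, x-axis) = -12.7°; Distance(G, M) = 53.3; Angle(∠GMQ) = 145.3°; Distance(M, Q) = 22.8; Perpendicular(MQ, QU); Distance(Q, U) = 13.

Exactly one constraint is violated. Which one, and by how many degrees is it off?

Perpendicular(MQ, QU) — off by 7.60°.

G = (0.00, 0.00) ✓; GM at -12.70° ✓; |GM| = 53.30 ✓; ∠GMQ = 145.3° ✓; |MQ| = 22.80 ✓; ∠(MQ, QU) = 97.60° ✗; |QU| = 13.00 ✓.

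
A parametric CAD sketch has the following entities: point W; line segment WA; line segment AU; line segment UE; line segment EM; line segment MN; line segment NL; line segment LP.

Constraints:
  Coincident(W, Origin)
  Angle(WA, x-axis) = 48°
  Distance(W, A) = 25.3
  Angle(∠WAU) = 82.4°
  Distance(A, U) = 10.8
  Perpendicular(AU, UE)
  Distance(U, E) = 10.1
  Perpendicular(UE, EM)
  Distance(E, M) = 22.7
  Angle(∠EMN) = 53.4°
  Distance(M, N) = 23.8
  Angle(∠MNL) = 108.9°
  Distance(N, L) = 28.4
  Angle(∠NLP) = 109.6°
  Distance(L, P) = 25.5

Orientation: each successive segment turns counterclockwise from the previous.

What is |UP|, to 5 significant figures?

31.729

∠MNL = 108.9° gives NL at 163.30° from the x-axis; with |NL| = 28.4, L = (-7.0741, 35.688). ∠NLP = 109.6° gives LP at -126.30° from the x-axis; with |LP| = 25.5, P = (-22.170, 15.137). Then |UP| = |P − U| = 31.729.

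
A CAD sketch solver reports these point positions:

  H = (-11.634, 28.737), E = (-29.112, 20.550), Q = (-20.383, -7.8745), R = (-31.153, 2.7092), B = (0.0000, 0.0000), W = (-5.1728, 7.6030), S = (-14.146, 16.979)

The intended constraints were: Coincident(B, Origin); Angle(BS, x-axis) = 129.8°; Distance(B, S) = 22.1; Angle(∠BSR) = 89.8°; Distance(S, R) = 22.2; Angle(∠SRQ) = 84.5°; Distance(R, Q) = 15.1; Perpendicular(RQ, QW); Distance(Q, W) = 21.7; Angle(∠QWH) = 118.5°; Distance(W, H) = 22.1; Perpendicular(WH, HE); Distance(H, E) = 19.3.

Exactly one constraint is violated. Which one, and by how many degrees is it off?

Perpendicular(WH, HE) — off by 8.10°.

B = (0.00, 0.00) ✓; BS at 129.8° ✓; |BS| = 22.10 ✓; ∠BSR = 89.80° ✓; |SR| = 22.20 ✓; ∠SRQ = 84.50° ✓; |RQ| = 15.10 ✓; ∠(RQ, QW) = 90.00° ✓; |QW| = 21.70 ✓; ∠QWH = 118.5° ✓; |WH| = 22.10 ✓; ∠(WH, HE) = 98.10° ✗; |HE| = 19.30 ✓.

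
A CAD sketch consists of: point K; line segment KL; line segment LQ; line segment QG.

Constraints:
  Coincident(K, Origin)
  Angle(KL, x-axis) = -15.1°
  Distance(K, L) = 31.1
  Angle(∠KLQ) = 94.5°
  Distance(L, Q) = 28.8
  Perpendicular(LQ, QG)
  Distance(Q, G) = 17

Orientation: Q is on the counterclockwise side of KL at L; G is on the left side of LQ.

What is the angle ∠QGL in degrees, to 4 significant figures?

59.45°

K is at the origin; KL runs at -15.1° with length 31.1, so L = 31.1·(cos -15.1°, sin -15.1°) = (30.03, -8.102). ∠KLQ = 94.5°, so LQ runs at -15.1° + (180° − 94.5°) = 70.40° from the x-axis; with |LQ| = 28.8, Q = L + 28.8·(cos 70.40°, sin 70.40°) = (39.69, 19.03). The perpendicularity gives QG at right angles to LQ; with |QG| = 17.0 on the left of LQ, G = Q + 17.0·(-0.9421, 0.3355) = (23.67, 24.73). Then cos ∠QGL = GQ·GL / (|GQ||GL|), giving 59.45°.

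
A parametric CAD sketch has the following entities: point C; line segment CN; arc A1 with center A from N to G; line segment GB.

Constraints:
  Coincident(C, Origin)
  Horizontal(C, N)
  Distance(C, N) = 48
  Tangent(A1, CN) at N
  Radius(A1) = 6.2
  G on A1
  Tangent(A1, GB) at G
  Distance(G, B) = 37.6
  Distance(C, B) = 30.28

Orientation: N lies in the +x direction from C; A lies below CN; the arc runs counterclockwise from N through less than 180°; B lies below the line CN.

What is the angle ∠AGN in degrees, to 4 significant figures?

69.64°

Checks: |AG| = 6.200 ✓; ∠(AG, GB) = 90.00° ✓; |GB| = 37.60 ✓; |CB| = 30.28 ✓.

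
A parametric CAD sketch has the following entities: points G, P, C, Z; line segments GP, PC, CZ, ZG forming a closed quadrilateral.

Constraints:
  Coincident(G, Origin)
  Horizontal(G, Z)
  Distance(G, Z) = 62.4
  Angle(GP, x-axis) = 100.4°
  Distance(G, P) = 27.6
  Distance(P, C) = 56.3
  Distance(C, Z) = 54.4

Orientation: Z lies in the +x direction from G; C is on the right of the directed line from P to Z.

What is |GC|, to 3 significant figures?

29.5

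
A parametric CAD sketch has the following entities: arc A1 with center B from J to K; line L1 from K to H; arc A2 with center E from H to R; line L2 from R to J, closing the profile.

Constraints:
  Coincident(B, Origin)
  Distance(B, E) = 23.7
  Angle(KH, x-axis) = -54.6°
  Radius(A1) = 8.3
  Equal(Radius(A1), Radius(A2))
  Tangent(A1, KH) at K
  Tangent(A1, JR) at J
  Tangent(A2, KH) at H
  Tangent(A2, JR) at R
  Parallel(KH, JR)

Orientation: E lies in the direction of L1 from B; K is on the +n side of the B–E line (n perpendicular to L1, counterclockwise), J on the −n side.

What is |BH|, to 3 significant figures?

25.1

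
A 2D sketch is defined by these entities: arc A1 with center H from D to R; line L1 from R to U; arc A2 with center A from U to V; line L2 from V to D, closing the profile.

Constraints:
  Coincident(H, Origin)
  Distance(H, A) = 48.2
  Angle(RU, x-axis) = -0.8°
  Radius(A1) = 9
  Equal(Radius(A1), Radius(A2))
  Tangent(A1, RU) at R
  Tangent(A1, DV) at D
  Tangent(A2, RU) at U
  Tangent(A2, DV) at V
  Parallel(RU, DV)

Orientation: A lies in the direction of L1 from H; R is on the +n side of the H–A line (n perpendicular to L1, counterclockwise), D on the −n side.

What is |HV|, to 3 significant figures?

49.0

Tangency of A1 to both parallel lines with radius 9.0 puts R and D at H ± 9.0·n: R = (0.126, 9.00), D = (-0.126, -9.00). Equal radii place U and V the same way about A: U = A + 9.0·n = (48.3, 8.33), V = A − 9.0·n = (48.1, -9.67). Then |HV| = |V − H| = 49.0.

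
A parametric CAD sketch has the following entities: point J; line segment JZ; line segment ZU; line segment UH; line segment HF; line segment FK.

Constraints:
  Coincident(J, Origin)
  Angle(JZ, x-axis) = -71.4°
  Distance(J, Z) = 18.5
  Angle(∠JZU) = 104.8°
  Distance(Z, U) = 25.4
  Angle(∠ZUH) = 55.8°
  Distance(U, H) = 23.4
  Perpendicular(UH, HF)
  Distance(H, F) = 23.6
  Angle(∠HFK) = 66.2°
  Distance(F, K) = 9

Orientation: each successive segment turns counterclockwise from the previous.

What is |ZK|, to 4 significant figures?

1.368

J is at the origin; JZ runs at -71.4° with length 18.5, so Z = (5.901, -17.53). ∠JZU = 104.8° gives ZU at 3.800° from the x-axis; with |ZU| = 25.4, U = (31.24, -15.85). ∠ZUH = 55.8° gives UH at 128.0° from the x-axis; with |UH| = 23.4, H = (16.84, 2.589). The perpendicularity gives HF at right angles to UH, so HF runs at -142.0°; with |HF| = 23.6, F = (-1.759, -11.94). ∠HFK = 66.2° gives FK at -28.20° from the x-axis; with |FK| = 9.0, K = (6.173, -16.19). Then |ZK| = |K − Z| = 1.368.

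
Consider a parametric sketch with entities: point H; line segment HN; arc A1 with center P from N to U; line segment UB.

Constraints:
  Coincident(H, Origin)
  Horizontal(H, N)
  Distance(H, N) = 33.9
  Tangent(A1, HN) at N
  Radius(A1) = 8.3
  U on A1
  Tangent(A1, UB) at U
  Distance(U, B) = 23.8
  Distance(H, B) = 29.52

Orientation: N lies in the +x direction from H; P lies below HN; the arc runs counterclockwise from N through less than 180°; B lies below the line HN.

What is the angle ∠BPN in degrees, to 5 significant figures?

132.32°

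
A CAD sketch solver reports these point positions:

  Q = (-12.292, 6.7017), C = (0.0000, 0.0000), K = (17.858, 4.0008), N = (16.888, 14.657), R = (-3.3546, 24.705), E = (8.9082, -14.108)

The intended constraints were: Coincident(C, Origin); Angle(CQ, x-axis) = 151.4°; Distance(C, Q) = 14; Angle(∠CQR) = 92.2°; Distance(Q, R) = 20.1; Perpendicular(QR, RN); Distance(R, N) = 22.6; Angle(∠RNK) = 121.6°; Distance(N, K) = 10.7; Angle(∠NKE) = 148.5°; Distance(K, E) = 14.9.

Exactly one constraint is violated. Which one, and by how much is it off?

Distance(K, E) = 14.9 — off by 5.30.

C = (0.00, 0.00) ✓; CQ at 151.4° ✓; |CQ| = 14.00 ✓; ∠CQR = 92.20° ✓; |QR| = 20.10 ✓; ∠(QR, RN) = 90.00° ✓; |RN| = 22.60 ✓; ∠RNK = 121.6° ✓; |NK| = 10.70 ✓; ∠NKE = 148.5° ✓; |KE| = 20.20 ✗.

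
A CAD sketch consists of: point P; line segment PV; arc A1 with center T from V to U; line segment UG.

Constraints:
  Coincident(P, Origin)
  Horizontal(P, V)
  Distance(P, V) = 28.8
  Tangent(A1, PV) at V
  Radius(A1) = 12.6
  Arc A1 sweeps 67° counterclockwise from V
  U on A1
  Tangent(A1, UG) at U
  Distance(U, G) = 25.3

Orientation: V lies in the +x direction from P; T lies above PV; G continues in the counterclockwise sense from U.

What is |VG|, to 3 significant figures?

37.7

P is at the origin; PV is horizontal with |PV| = 28.8 and V on the +x side, so V = (28.8, 0.00). The tangent condition forces TV to be normal to PV, so T = V + (0, 12.6) = (28.8, 12.6). On A1, V sits at bearing -90° from T; a 67° counterclockwise sweep puts U at bearing -23°, so U = T + 12.6·(cos -23°, sin -23°) = (40.4, 7.68). The tangent condition forces TU to be normal to UG, so UG runs along (−sin -23°, cos -23°); with |UG| = 25.3, G = (50.3, 31.0). Then |VG| = |G − V| = 37.7.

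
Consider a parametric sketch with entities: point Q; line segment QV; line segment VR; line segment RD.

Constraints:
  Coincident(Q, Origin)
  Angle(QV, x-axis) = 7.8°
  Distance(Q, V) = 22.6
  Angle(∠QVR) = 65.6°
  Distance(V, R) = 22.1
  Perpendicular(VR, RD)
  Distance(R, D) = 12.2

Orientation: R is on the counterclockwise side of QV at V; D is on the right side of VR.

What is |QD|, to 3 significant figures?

35.2

Q is at the origin; QV runs at 7.8° with length 22.6, so V = 22.6·(cos 7.8°, sin 7.8°) = (22.4, 3.07). ∠QVR = 65.6°, so VR runs at 7.8° + (180° − 65.6°) = 122° from the x-axis; with |VR| = 22.1, R = V + 22.1·(cos 122°, sin 122°) = (10.6, 21.8). VR is perpendicular to RD; with |RD| = 12.2 on the right of VR, D = R + 12.2·(0.846, 0.533) = (20.9, 28.3). Then |QD| = |D − Q| = 35.2.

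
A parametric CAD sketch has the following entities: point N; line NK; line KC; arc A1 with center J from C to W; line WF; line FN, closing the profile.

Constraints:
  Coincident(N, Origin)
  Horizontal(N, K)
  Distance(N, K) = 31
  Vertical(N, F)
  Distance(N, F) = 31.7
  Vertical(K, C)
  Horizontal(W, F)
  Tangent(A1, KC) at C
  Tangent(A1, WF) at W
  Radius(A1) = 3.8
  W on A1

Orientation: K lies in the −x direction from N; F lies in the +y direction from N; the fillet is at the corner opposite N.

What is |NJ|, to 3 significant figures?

39.0

NF is vertical with |NF| = 31.7 and F on the +y side, so F = (0.00, 31.7). The virtual corner opposite N is at (-31.0, 31.7). Tangency of A1 to KC means the radius JC is perpendicular to KC and the tangent condition forces JW to be normal to WF, with radius 3.8, so the center J sits 3.8 in from both sides at J = (-27.2, 27.9). Then |NJ| = |J − N| = 39.0.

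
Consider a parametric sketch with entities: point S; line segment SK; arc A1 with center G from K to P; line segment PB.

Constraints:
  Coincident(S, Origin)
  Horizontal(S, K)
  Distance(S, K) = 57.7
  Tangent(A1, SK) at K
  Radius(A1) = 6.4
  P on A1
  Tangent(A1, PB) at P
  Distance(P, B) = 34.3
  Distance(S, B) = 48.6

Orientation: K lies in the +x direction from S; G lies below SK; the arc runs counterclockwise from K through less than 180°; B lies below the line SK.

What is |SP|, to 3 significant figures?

52.2

S is at the origin; SK is horizontal with |SK| = 57.7 and K on the +x side, so K = (57.7, 0.00). The tangent condition forces GK to be normal to SK, so G = K + (0, -6.4) = (57.7, -6.40). Since GP ⟂ PB (tangency), |GB| = √(6.4² + 34.3²) = 34.9 regardless of where P sits on A1. So B lies on both circle(S, 48.6) and circle(G, 34.9); the below-SK intersection is B = (35.4, -33.3). P is the foot of the tangent from B: P = (52.1, -3.29).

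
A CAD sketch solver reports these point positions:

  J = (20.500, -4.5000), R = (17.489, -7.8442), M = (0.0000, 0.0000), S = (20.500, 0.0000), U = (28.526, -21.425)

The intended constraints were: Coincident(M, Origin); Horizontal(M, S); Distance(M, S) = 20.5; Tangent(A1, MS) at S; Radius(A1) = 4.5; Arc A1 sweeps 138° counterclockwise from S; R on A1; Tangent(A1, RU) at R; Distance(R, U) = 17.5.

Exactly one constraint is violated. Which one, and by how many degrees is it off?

Tangent(A1, RU) at R — off by 8.90°.

M = (0.00, 0.00) ✓; M.y = 0.00, S.y = 0.00 ✓; |MS| = 20.50 ✓; ∠(JS, SM) = 90.00° ✓; |JS| = 4.500 ✓; bearing(J→R) − bearing(J→S) = 138.0° ✓; |JR| = 4.500 ✓; ∠(JR, RU) = 98.90° ✗; |RU| = 17.50 ✓.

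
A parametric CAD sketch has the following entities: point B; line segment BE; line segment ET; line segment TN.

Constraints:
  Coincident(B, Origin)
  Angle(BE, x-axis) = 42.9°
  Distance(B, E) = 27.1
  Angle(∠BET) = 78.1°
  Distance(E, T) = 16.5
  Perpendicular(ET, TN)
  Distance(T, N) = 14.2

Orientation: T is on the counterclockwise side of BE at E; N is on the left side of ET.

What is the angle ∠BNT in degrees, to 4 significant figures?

138.5°

∠BET = 78.1°, so ET runs at 42.9° + (180° − 78.1°) = 144.8° from the x-axis; with |ET| = 16.5, T = E + 16.5·(cos 144.8°, sin 144.8°) = (6.369, 27.96). ET ⟂ TN; with |TN| = 14.2 on the left of ET, N = T + 14.2·(-0.5764, -0.8171) = (-1.816, 16.36). Then cos ∠BNT = NB·NT / (|NB||NT|), giving 138.5°.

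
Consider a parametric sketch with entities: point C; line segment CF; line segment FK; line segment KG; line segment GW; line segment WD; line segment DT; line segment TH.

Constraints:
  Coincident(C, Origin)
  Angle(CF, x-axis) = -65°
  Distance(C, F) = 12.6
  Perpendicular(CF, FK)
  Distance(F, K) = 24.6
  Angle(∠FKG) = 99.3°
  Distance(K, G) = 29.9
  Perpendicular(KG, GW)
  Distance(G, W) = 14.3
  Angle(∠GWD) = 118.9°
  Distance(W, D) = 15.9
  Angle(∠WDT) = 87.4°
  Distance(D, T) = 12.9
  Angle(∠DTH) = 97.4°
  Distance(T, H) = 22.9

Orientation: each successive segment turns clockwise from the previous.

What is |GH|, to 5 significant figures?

2.3598

∠WDT = 87.4° gives DT at -119.40° from the x-axis; with |DT| = 12.9, T = (-14.147, -7.4647). ∠DTH = 97.4° gives TH at 158.00° from the x-axis; with |TH| = 22.9, H = (-35.379, 1.1138). Then |GH| = |H − G| = 2.3598.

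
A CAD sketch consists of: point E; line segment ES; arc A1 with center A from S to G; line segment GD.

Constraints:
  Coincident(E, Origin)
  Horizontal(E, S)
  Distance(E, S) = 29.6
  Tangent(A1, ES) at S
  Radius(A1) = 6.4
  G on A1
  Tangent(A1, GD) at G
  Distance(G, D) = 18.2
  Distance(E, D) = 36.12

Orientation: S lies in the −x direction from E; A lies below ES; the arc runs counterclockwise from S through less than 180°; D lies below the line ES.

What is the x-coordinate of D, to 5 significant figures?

-25.771

Checks: |ES| = 29.60 ✓; |AG| = 6.400 ✓; ∠(AG, GD) = 90.00° ✓; |GD| = 18.20 ✓; |ED| = 36.12 ✓.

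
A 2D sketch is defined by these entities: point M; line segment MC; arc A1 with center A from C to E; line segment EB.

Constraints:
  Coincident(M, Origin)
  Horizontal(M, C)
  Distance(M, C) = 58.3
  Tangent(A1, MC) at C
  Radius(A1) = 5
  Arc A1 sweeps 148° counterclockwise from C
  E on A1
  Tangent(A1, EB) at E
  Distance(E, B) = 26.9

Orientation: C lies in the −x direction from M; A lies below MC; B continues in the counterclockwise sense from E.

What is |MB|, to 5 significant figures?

44.793

M is at the origin; M and C share the same y with |MC| = 58.3 and C on the −x side, so C = (-58.300, 0.0000). Tangency of A1 to MC means the radius AC is perpendicular to MC, so A = C + (0, -5) = (-58.300, -5.0000). On A1, C sits at bearing 90° from A; a 148° counterclockwise sweep puts E at bearing 238°, so E = A + 5.0·(cos 238°, sin 238°) = (-60.950, -9.2402). Since A1 is tangent to EB there, AE ⟂ EB, so EB runs along (−sin 238°, cos 238°); with |EB| = 26.9, B = (-38.137, -23.495). Then |MB| = |B − M| = 44.793.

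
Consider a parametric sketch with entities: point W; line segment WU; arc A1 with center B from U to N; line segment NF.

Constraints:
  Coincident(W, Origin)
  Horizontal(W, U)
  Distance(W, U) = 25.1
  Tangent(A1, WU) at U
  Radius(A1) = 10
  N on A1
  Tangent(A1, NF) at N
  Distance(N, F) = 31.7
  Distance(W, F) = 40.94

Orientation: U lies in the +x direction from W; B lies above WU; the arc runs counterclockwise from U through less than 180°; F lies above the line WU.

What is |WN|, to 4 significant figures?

36.45

Checks: |BN| = 10.00 ✓; ∠(BN, NF) = 90.00° ✓; |NF| = 31.70 ✓; |WF| = 40.94 ✓.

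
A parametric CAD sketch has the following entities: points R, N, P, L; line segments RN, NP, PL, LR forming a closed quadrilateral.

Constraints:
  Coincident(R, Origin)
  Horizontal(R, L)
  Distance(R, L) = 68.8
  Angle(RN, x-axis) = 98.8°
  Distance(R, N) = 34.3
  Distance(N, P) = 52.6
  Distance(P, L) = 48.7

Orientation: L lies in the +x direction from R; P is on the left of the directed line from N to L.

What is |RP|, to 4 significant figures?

63.54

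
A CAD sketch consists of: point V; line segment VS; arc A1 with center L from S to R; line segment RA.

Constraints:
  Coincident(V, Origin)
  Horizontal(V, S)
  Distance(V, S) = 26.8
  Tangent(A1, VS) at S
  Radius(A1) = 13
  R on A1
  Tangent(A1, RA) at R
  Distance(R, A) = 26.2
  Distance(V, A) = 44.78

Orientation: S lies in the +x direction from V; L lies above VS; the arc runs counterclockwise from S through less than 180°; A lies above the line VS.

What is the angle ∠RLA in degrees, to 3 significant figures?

63.6°

V is at the origin; VS is horizontal with |VS| = 26.8 and S on the +x side, so S = (26.8, 0.00). Since A1 is tangent to VS there, LS ⟂ VS, so L = S + (0, 13) = (26.8, 13.0). Since LR ⟂ RA (tangency), |LA| = √(13.0² + 26.2²) = 29.2 regardless of where R sits on A1. So A lies on both circle(V, 44.78) and circle(L, 29.2); the above-VS intersection is A = (18.1, 40.9). R is the foot of the tangent from A: R = (36.2, 22.0).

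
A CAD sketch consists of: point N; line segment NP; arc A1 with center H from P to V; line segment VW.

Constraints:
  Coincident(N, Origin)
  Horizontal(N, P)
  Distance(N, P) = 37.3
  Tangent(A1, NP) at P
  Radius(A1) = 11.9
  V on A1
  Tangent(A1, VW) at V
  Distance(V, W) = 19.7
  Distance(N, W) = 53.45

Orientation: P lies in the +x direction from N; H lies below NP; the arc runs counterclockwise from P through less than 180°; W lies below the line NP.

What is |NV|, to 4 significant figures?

34.22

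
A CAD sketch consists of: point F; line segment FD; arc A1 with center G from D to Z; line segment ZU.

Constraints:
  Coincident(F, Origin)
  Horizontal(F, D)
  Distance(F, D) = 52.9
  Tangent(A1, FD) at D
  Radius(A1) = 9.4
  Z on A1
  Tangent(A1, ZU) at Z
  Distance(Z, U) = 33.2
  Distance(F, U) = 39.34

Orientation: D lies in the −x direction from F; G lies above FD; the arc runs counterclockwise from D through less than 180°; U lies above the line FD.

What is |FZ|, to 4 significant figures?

45.57

F is at the origin; FD is horizontal with |FD| = 52.9 and D on the −x side, so D = (-52.90, 0.000). Since A1 is tangent to FD there, GD ⟂ FD, so G = D + (0, 9.4) = (-52.90, 9.400). Since GZ ⟂ ZU (tangency), |GU| = √(9.4² + 33.2²) = 34.51 regardless of where Z sits on A1. So U lies on both circle(F, 39.34) and circle(G, 34.51); the above-FD intersection is U = (-25.31, 30.12). Z is the foot of the tangent from U: Z = (-45.42, 3.705).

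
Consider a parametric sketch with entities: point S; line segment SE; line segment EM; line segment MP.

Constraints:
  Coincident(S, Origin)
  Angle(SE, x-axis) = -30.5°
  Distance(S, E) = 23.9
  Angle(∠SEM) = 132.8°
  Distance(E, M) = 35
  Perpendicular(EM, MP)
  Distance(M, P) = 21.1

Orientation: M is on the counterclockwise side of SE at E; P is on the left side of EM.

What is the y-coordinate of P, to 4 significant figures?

18.14

S is at the origin; SE runs at -30.5° with length 23.9, so E = 23.9·(cos -30.5°, sin -30.5°) = (20.59, -12.13). ∠SEM = 132.8°, so EM runs at -30.5° + (180° − 132.8°) = 16.70° from the x-axis; with |EM| = 35.0, M = E + 35.0·(cos 16.70°, sin 16.70°) = (54.12, -2.073). EM ⟂ MP; with |MP| = 21.1 on the left of EM, P = M + 21.1·(-0.2874, 0.9578) = (48.05, 18.14). So P.y = 18.14.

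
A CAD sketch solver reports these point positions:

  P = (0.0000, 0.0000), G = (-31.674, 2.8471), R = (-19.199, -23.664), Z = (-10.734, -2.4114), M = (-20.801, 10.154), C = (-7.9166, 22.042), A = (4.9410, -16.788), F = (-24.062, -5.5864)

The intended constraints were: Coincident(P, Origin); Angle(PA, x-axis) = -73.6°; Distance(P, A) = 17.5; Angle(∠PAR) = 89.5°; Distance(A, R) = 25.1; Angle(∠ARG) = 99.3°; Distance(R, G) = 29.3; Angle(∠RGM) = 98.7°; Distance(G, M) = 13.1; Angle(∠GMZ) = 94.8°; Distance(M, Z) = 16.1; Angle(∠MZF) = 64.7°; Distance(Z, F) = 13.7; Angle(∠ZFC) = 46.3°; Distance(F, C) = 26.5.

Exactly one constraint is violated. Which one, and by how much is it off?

Distance(F, C) = 26.5 — off by 5.50.

P = (0.00, 0.00) ✓; PA at -73.60° ✓; |PA| = 17.50 ✓; ∠PAR = 89.50° ✓; |AR| = 25.10 ✓; ∠ARG = 99.30° ✓; |RG| = 29.30 ✓; ∠RGM = 98.70° ✓; |GM| = 13.10 ✓; ∠GMZ = 94.80° ✓; |MZ| = 16.10 ✓; ∠MZF = 64.70° ✓; |ZF| = 13.70 ✓; ∠ZFC = 46.30° ✓; |FC| = 32.00 ✗.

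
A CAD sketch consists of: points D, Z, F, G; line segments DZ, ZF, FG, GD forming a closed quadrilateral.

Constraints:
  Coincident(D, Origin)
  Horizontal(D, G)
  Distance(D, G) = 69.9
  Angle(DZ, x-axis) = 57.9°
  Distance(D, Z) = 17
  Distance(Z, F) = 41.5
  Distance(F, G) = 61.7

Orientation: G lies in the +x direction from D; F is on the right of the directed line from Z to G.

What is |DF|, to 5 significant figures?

30.347

D is at the origin; D and G share the same y with |DG| = 69.9 and G in +x, so G = (69.9, 0). DZ runs at 57.9° with |DZ| = 17.0, so Z = (9.0338, 14.401). F is determined by |ZF| = 41.5 and |FG| = 61.7 together: it lies at the intersection of circle(Z, 41.5) and circle(G, 61.7). With |ZG| = 62.547, the foot of the radical line on ZG is 14.609 from Z and the perpendicular offset is √(41.5² − 14.609²) = 38.844. Taking the right-of-ZG solution: F = (14.306, -26.763).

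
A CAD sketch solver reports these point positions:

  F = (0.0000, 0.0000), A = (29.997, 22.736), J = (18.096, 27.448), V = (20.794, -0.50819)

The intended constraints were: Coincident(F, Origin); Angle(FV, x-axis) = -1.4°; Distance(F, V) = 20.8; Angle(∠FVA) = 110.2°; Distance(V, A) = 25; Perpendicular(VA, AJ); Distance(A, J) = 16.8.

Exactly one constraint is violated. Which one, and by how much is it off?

Distance(A, J) = 16.8 — off by 4.00.

F = (0.00, 0.00) ✓; FV at -1.400° ✓; |FV| = 20.80 ✓; ∠FVA = 110.2° ✓; |VA| = 25.00 ✓; ∠(VA, AJ) = 90.00° ✓; |AJ| = 12.80 ✗.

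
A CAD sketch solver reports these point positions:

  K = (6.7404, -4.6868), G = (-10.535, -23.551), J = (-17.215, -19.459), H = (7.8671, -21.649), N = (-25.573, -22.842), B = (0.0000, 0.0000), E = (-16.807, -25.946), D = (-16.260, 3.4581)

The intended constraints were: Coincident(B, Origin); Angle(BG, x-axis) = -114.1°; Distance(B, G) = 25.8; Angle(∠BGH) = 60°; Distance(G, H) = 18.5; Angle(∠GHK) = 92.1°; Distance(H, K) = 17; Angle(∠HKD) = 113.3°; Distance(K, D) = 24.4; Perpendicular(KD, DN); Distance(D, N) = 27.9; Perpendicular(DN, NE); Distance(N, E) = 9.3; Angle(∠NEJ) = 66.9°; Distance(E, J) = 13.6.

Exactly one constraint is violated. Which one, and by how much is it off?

Distance(E, J) = 13.6 — off by 7.10.

B = (0.00, 0.00) ✓; BG at -114.1° ✓; |BG| = 25.80 ✓; ∠BGH = 60.00° ✓; |GH| = 18.50 ✓; ∠GHK = 92.10° ✓; |HK| = 17.00 ✓; ∠HKD = 113.3° ✓; |KD| = 24.40 ✓; ∠(KD, DN) = 90.00° ✓; |DN| = 27.90 ✓; ∠(DN, NE) = 90.00° ✓; |NE| = 9.299 ✓; ∠NEJ = 66.90° ✓; |EJ| = 6.500 ✗.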